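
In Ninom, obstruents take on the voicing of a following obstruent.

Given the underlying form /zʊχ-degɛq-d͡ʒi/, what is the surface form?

[zʊʁdegɛɢd͡ʒi]

The rule targets /χ/ (voiceless uvular fricative), which sits before the trigger /d/ (voiced).
A voiced uvular fricative is [ʁ], so the surface segment is [ʁ].
The same rule applies at the second boundary: /q/ → [ɢ] next to /d͡ʒ/.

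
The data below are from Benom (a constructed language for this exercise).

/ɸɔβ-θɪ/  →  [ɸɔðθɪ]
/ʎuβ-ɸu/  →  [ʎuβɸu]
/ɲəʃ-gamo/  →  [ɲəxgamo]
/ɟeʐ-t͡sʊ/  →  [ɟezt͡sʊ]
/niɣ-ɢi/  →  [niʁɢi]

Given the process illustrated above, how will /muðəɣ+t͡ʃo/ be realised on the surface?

The data show regressive place assimilation: /β/ → [ð] before /θ/; /ʃ/ → [x] before /g/; /ʐ/ → [z] before /t͡s/; /ɣ/ → [ʁ] before /ɢ/. In each pair only place changes, matching the following consonant, while manner and voice stay constant.
Nothing changes in [ʎuβɸu]: there the adjacent consonants already agree in place (/β/ and /ɸ/ are both bilabial), so this form is consistent with the same rule.
The rule targets /ɣ/ (voiced velar fricative), which sits before the trigger /t͡ʃ/ (postalveolar).
Changing only its place to postalveolar gives [ʒ] — the voiced postalveolar fricative.

[muðəʒt͡ʃo]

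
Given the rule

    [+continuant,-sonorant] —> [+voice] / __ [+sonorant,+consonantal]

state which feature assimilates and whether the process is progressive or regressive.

The structural change is [+voice], and the conditioning segment [+sonorant,+consonantal] (a sonorant consonant) is itself voiced, so the target comes to share the voicing of its neighbour — voicing assimilation.
The conditioning segment sits to the right of the focus bar, meaning the trigger follows the segment that changes — regressive assimilation.

regressive voicing assimilation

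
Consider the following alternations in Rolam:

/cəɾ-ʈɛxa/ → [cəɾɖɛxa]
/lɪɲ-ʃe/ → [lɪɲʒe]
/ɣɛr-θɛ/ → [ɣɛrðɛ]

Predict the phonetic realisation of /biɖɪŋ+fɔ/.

The data show progressive voicing assimilation: /ʈ/ → [ɖ] after /ɾ/; /ʃ/ → [ʒ] after /ɲ/; /θ/ → [ð] after /r/. In each pair only voicing changes, matching the preceding consonant, while place and manner stay constant.
The rule targets /f/ (voiceless labiodental fricative), which sits after the trigger /ŋ/ (voiced).
A voiced labiodental fricative is [v], so the surface segment is [v].

[biɖɪŋvɔ]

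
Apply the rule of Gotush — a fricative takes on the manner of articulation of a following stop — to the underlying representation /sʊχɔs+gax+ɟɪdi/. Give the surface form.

/s/ is a voiceless alveolar fricative. The following trigger /g/ is a stop, so /s/ must become a stop as well.
Changing only its manner to stop gives [t] — the voiceless alveolar stop.
The same rule applies at the second boundary: /x/ → [k] next to /ɟ/.

[sʊχɔtgakɟɪdi]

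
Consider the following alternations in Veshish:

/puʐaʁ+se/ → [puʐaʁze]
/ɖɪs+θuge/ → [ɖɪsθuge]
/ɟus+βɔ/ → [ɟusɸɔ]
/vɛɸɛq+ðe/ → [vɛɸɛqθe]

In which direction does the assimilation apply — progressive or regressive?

progressive

Underlying /s/ is realised as [z] next to /ʁ/; /ʁ/ itself does not change.
/s/ is voiceless while /ʁ/ is voiced; the output [z] is voiced, matching the trigger — so the feature that spreads is voicing.
The other alternating forms pattern the same way: /β/ → [ɸ] after /s/ (voiced → voiceless, matching voiceless); /ð/ → [θ] after /q/ (voiced → voiceless, matching voiceless) — only voicing changes, and always toward the preceding segment.
No alternation appears in [ɖɪsθuge]: there the adjacent consonants already agree in voicing (/θ/ and /s/ are both voiceless), so this form is consistent with the same rule.
The trigger is the preceding segment, so the direction is progressive (perseverative).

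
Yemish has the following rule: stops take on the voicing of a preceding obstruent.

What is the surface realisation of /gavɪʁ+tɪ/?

/t/ is a voiceless alveolar stop. The preceding trigger /ʁ/ is voiced, so /t/ must become voiced as well.
A voiced alveolar stop is [d], so the surface segment is [d].

[gavɪʁdɪ]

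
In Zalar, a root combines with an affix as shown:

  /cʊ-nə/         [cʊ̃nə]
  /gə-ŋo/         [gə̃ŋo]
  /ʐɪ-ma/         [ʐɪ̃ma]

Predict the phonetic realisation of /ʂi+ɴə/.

The data show regressive nasality assimilation (vowel nasalisation): /ʊ/ → [ʊ̃] before /n/; /ə/ → [ə̃] before /ŋ/; /ɪ/ → [ɪ̃] before /m/ — a vowel is nasalised by an immediately following nasal consonant.
The vowel /i/ is adjacent to the following nasal /ɴ/, so it acquires [+nasal] and surfaces as [ĩ].

[ʂĩɴə]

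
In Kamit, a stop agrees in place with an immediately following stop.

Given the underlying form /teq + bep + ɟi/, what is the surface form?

[tepbecɟi]

/q/ is a voiceless uvular stop. The following trigger /b/ is bilabial, so /q/ must become bilabial as well.
A voiceless bilabial stop is [p], so the surface segment is [p].
The same rule applies at the second boundary: /p/ → [c] next to /ɟ/.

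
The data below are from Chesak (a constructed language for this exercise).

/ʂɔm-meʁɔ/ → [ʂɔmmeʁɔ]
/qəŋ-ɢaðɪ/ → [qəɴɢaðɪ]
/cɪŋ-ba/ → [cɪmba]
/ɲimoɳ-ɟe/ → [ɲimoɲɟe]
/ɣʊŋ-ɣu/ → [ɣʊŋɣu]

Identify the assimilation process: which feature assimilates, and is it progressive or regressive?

regressive place assimilation

The segment that alternates is /ŋ/, which surfaces as [ɴ] when adjacent to /ɢ/.
/ŋ/ is velar while /ɢ/ is uvular; the output [ɴ] is uvular, matching the trigger — so the feature that spreads is place.
Manner and voice are unchanged, so the assimilation is partial, not total.
The same holds elsewhere in the data: /ŋ/ → [m] before /b/ (velar → bilabial, matching bilabial); /ɳ/ → [ɲ] before /ɟ/ (retroflex → palatal, matching palatal) — only place changes, and always toward the following segment.
No alternation appears in [ʂɔmmeʁɔ], [ɣʊŋɣu]: there the adjacent consonants already agree in place (/m/ and /m/ are both bilabial; /ŋ/ and /ɣ/ are both velar), so these forms are consistent with the same rule.
The trigger is the following segment, so the direction is regressive (anticipatory).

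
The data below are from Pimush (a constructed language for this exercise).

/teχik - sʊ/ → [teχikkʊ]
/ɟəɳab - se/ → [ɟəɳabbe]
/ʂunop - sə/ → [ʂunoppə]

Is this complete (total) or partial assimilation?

total assimilation

Comparing underlying and surface forms, /s/ → [k] is the alternation; the neighbouring /k/ is constant.
The output [k] is identical to the trigger /k/ — every feature (place, manner, voicing) has been copied — so this is total assimilation.
The other forms behave the same way: /s/ → [b] after /b/; /s/ → [p] after /p/ — in each case the output is a copy of the preceding consonant.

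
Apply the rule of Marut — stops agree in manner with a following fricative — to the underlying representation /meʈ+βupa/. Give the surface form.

[meʂβupa]

The rule targets /ʈ/ (voiceless retroflex stop), which sits before the trigger /β/ (fricative).
Changing only its manner to fricative gives [ʂ] — the voiceless retroflex fricative.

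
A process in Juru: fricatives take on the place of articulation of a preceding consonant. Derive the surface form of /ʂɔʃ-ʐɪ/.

/ʐ/ is a voiced retroflex fricative. The preceding trigger /ʃ/ is postalveolar, so /ʐ/ must become postalveolar as well.
A voiced postalveolar fricative is [ʒ], so the surface segment is [ʒ].

[ʂɔʃʒɪ]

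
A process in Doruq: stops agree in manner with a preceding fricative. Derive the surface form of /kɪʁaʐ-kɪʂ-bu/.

[kɪʁaʐxɪʂβu]

/k/ is a voiceless velar stop. The preceding trigger /ʐ/ is a fricative, so /k/ must become a fricative as well.
Changing only its manner to fricative gives [x] — the voiceless velar fricative.
The same rule applies at the second boundary: /b/ → [β] next to /ʂ/.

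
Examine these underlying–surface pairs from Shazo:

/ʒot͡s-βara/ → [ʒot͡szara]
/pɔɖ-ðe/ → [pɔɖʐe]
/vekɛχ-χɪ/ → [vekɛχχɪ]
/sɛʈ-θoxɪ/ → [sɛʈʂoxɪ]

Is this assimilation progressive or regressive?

Underlying /β/ is realised as [z] next to /t͡s/; /t͡s/ itself does not change.
The change bilabial → alveolar matches the place of the preceding /t͡s/, identifying this as place assimilation.
Checking the remaining alternations: /ð/ → [ʐ] after /ɖ/ (dental → retroflex, matching retroflex); /θ/ → [ʂ] after /ʈ/ (dental → retroflex, matching retroflex) — only place changes, and always toward the preceding segment.
No alternation appears in [vekɛχχɪ]: there the adjacent consonants already agree in place (/χ/ and /χ/ are both uvular), so this form is consistent with the same rule.
Since the segment that changes follows the conditioning segment, the assimilation is progressive.

progressive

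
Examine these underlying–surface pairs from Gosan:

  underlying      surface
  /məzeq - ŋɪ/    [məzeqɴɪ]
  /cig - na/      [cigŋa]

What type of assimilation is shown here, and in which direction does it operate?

Underlying /ŋ/ is realised as [ɴ] next to /q/; /q/ itself does not change.
/ŋ/ is velar while /q/ is uvular; the output [ɴ] is uvular, matching the trigger — so the feature that spreads is place.
Manner and voice are unchanged, so the assimilation is partial, not total.
The other alternating form patterns the same way: /n/ → [ŋ] after /g/ (alveolar → velar, matching velar) — only place changes, and always toward the preceding segment.
The trigger is the preceding segment, so the direction is progressive (perseverative).

progressive place assimilation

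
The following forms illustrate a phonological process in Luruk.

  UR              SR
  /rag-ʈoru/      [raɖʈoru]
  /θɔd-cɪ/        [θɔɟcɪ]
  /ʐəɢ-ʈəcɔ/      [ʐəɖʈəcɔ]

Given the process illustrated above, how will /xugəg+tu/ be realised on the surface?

The data show regressive place assimilation: /g/ → [ɖ] before /ʈ/; /d/ → [ɟ] before /c/; /ɢ/ → [ɖ] before /ʈ/. In each pair only place changes, matching the following consonant, while manner and voice stay constant.
/g/ is a voiced velar stop. The following trigger /t/ is alveolar, so /g/ must become alveolar as well.
The voiced alveolar stop is [d], so /g/ → [d].

[xugədtu]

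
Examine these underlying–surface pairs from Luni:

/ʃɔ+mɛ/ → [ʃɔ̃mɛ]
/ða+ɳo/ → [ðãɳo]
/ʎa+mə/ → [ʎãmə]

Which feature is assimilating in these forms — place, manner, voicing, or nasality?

nasality

The vowel /ɔ/ surfaces as nasalised [ɔ̃] next to the following nasal /m/ — it has acquired the [+nasal] feature of its neighbour.
The other forms show the same pattern: /a/ → [ã] before /ɳ/; /a/ → [ã] before /m/ — each time a vowel is nasalised next to a following nasal.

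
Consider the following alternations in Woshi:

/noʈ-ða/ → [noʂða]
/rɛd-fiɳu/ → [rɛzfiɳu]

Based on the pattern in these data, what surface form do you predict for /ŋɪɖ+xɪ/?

[ŋɪʐxɪ]

The data show regressive manner assimilation: /ʈ/ → [ʂ] before /ð/; /d/ → [z] before /f/. In each pair only manner changes, matching the following consonant, while place and voice stay constant.
The rule targets /ɖ/ (voiced retroflex stop), which sits before the trigger /x/ (fricative).
A voiced retroflex fricative is [ʐ], so the surface segment is [ʐ].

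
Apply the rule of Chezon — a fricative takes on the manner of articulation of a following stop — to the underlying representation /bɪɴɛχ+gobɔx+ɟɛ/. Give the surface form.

[bɪɴɛqgobɔkɟɛ]

The rule targets /χ/ (voiceless uvular fricative), which sits before the trigger /g/ (stop).
A voiceless uvular stop is [q], so the surface segment is [q].
The same rule applies at the second boundary: /x/ → [k] next to /ɟ/.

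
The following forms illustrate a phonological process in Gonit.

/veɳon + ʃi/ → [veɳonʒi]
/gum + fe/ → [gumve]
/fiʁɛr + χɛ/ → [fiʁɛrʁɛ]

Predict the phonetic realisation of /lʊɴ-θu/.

[lʊɴðu]

The data show progressive voicing assimilation: /ʃ/ → [ʒ] after /n/; /f/ → [v] after /m/; /χ/ → [ʁ] after /r/. In each pair only voicing changes, matching the preceding consonant, while place and manner stay constant.
/θ/ is a voiceless dental fricative. The preceding trigger /ɴ/ is voiced, so /θ/ must become voiced as well.
Changing only its voicing to voiced gives [ð] — the voiced dental fricative.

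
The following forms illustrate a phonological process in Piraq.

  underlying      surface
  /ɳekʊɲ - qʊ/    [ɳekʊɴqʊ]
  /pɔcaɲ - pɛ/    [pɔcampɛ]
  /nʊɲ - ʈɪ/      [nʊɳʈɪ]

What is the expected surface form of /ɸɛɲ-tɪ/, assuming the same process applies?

[ɸɛntɪ]

The data show regressive place assimilation: /ɲ/ → [ɴ] before /q/; /ɲ/ → [m] before /p/; /ɲ/ → [ɳ] before /ʈ/. In each pair only place changes, matching the following consonant, while manner and voice stay constant.
The rule targets /ɲ/ (voiced palatal nasal), which sits before the trigger /t/ (alveolar).
Changing only its place to alveolar gives [n] — the voiced alveolar nasal.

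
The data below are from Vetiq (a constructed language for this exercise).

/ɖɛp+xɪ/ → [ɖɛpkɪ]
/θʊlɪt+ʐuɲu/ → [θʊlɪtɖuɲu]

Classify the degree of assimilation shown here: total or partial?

partial assimilation

The segment that alternates is /x/, which surfaces as [k] when adjacent to /p/.
/x/ is a fricative while /p/ is a stop; the output [k] is a stop, matching the trigger — so the feature that spreads is manner.
Place and voice are unchanged, so the assimilation is partial, not total.
The same holds elsewhere in the data: /ʐ/ → [ɖ] after /t/ (fricative → stop, matching a stop) — only manner changes, and always toward the preceding segment.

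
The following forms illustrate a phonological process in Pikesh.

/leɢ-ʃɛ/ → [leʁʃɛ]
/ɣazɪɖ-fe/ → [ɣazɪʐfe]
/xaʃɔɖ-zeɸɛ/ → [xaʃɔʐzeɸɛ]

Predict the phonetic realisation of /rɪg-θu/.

The data show regressive manner assimilation: /ɢ/ → [ʁ] before /ʃ/; /ɖ/ → [ʐ] before /f/; /ɖ/ → [ʐ] before /z/. In each pair only manner changes, matching the following consonant, while place and voice stay constant.
/g/ is a voiced velar stop. The following trigger /θ/ is a fricative, so /g/ must become a fricative as well.
A voiced velar fricative is [ɣ], so the surface segment is [ɣ].

[rɪɣθu]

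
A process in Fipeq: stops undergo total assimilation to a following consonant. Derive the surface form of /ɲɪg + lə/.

[ɲɪllə]

/g/ is the segment targeted by the rule; it sits immediately before /l/, so it assimilates completely and surfaces as [l].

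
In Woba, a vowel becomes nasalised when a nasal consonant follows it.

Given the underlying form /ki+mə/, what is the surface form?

The vowel /i/ is adjacent to the following nasal /m/, so it acquires [+nasal] and surfaces as [ĩ].

[kĩmə]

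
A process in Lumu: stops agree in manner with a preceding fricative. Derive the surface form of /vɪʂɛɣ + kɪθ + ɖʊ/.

/k/ is a voiceless velar stop. The preceding trigger /ɣ/ is a fricative, so /k/ must become a fricative as well.
Changing only its manner to fricative gives [x] — the voiceless velar fricative.
The same rule applies at the second boundary: /ɖ/ → [ʐ] next to /θ/.

[vɪʂɛɣxɪθʐʊ]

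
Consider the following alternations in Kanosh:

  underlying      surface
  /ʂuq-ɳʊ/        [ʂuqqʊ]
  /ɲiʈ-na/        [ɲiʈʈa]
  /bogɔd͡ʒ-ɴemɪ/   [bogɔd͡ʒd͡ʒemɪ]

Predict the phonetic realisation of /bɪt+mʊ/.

The data show progressive total assimilation (/ɳ/ → [q] after /q/; /n/ → [ʈ] after /ʈ/; /ɴ/ → [d͡ʒ] after /d͡ʒ/): in every case the target segment becomes identical to its preceding neighbour, copying more than a single feature.
/m/ is the segment targeted by the rule; it sits immediately after /t/, so it assimilates completely and surfaces as [t].

[bɪttʊ]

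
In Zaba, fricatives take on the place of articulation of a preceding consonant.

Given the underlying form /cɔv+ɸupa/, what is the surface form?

[cɔvfupa]

/ɸ/ is a voiceless bilabial fricative. The preceding trigger /v/ is labiodental, so /ɸ/ must become labiodental as well.
A voiceless labiodental fricative is [f], so the surface segment is [f].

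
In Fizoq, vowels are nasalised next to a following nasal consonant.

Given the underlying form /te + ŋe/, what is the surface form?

/e/ sits next to the nasal /ŋ/ and is therefore nasalised to [ẽ].

[tẽŋe]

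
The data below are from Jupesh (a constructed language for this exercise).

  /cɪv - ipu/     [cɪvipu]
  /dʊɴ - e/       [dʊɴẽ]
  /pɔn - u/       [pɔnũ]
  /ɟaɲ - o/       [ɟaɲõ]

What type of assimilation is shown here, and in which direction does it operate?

The vowel /e/ surfaces as nasalised [ẽ] next to the preceding nasal /ɴ/ — it has acquired the [+nasal] feature of its neighbour.
Likewise in the remaining data: /u/ → [ũ] after /n/; /o/ → [õ] after /ɲ/ — each time a vowel is nasalised next to a preceding nasal.
No change occurs in [cɪvipu] because the vowel at the boundary is adjacent to an oral consonant, not a nasal (/i/ next to /v/).
Because the conditioning nasal is to the left of the vowel that changes, the process is progressive (perseverative).

progressive nasality assimilation (vowel nasalisation)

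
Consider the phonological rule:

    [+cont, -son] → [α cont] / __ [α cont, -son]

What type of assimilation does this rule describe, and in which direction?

regressive manner assimilation

The rule copies [cont] (continuancy) from the environment onto the target fricatives; since [±cont] encodes the stop/fricative manner contrast, the assimilating dimension is manner.
The conditioning segment sits to the right of the focus bar, meaning the trigger follows the segment that changes — regressive assimilation.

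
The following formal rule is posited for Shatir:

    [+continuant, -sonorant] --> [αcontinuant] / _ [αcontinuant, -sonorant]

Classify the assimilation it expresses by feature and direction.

regressive manner assimilation

The rule copies [continuant] (continuancy) from the environment onto the target fricatives; since [±continuant] encodes the stop/fricative manner contrast, the assimilating dimension is manner.
Since the environment is written after the underscore, the trigger follows the target; the direction is regressive.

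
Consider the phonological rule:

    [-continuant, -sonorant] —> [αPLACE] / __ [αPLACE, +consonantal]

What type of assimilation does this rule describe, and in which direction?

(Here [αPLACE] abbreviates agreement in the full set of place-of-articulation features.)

regressive place assimilation

The rule copies the place features (abbreviated [PLACE]) from the environment onto the target, so the assimilating feature is place.
The conditioning segment sits to the right of the focus bar, meaning the trigger follows the segment that changes — regressive assimilation.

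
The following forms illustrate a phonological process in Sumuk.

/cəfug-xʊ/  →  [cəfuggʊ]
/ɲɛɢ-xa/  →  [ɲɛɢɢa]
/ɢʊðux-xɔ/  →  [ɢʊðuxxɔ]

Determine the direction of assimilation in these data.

progressive

Comparing underlying and surface forms, /x/ → [g] is the alternation; the neighbouring /g/ is constant.
The output [g] is identical to the trigger /g/ — every feature (place, manner, voicing) has been copied — so this is total assimilation.
The remaining alternation confirms this: /x/ → [ɢ] after /ɢ/ — in each case the output is a copy of the preceding consonant.
In [ɢʊðuxxɔ] the two consonants at the boundary are already identical (/x/ + /x/), so the rule applies vacuously and nothing changes.
Since the segment that changes follows the conditioning segment, the assimilation is progressive.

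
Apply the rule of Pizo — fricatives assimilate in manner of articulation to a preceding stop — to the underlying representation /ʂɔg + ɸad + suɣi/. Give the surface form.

The rule targets /ɸ/ (voiceless bilabial fricative), which sits after the trigger /g/ (stop).
The voiceless bilabial stop is [p], so /ɸ/ → [p].
At the second juncture, /s/ likewise becomes [t] adjacent to /d/.

[ʂɔgpadtuɣi]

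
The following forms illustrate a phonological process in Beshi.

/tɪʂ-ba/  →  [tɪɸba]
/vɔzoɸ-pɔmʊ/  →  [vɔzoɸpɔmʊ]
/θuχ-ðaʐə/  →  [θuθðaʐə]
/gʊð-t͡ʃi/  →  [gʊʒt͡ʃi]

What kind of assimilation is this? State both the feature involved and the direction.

regressive place assimilation

Comparing underlying and surface forms, /ʂ/ → [ɸ] is the alternation; the neighbouring /b/ is constant.
The change retroflex → bilabial matches the place of the following /b/, identifying this as place assimilation.
Manner and voice are unchanged, so the assimilation is partial, not total.
The other alternating forms pattern the same way: /χ/ → [θ] before /ð/ (uvular → dental, matching dental); /ð/ → [ʒ] before /t͡ʃ/ (dental → postalveolar, matching postalveolar) — only place changes, and always toward the following segment.
Nothing changes in [vɔzoɸpɔmʊ]: there the adjacent consonants already agree in place (/ɸ/ and /p/ are both bilabial), so this form is consistent with the same rule.
The trigger is the following segment, so the direction is regressive (anticipatory).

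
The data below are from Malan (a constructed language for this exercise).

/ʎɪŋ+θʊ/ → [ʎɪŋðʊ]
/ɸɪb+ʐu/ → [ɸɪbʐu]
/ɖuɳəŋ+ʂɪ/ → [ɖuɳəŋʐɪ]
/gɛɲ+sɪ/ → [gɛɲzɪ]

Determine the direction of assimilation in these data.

Comparing underlying and surface forms, /θ/ → [ð] is the alternation; the neighbouring /ŋ/ is constant.
The change voiceless → voiced matches the voicing of the preceding /ŋ/, identifying this as voicing assimilation.
Checking the remaining alternations: /ʂ/ → [ʐ] after /ŋ/ (voiceless → voiced, matching voiced); /s/ → [z] after /ɲ/ (voiceless → voiced, matching voiced) — only voicing changes, and always toward the preceding segment.
Nothing changes in [ɸɪbʐu]: there the adjacent consonants already agree in voicing (/ʐ/ and /b/ are both voiced), so this form is consistent with the same rule.
Since the segment that changes follows the conditioning segment, the assimilation is progressive.

progressive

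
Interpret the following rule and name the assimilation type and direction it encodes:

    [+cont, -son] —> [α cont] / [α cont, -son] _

progressive manner assimilation

The shared variable α links the value of [cont] on the target to that of the neighbouring obstruent. [cont] distinguishes stops from fricatives — a manner-of-articulation feature — so this is manner assimilation.
The conditioning segment sits to the left of the focus bar, meaning the trigger precedes the segment that changes — progressive assimilation.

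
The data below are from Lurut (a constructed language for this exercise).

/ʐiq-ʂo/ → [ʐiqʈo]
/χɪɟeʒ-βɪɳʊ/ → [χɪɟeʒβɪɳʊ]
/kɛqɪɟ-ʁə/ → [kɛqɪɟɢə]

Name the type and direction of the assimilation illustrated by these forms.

progressive manner assimilation

The segment that alternates is /ʂ/, which surfaces as [ʈ] when adjacent to /q/.
/ʂ/ is a fricative while /q/ is a stop; the output [ʈ] is a stop, matching the trigger — so the feature that spreads is manner.
Place and voice are unchanged, so the assimilation is partial, not total.
Checking the remaining alternation: /ʁ/ → [ɢ] after /ɟ/ (fricative → stop, matching a stop) — only manner changes, and always toward the preceding segment.
Nothing changes in [χɪɟeʒβɪɳʊ]: there the adjacent consonants already agree in manner (/β/ and /ʒ/ are both fricatives), so this form is consistent with the same rule.
Since the segment that changes follows the conditioning segment, the assimilation is progressive.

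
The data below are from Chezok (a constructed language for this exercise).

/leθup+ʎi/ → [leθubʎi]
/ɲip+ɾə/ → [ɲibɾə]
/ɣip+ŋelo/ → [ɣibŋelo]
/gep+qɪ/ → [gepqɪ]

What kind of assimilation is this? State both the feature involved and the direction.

Underlying /p/ is realised as [b] next to /ʎ/; /ʎ/ itself does not change.
The change voiceless → voiced matches the voicing of the following /ʎ/, identifying this as voicing assimilation.
Place and manner are unchanged, so the assimilation is partial, not total.
The other alternating forms pattern the same way: /p/ → [b] before /ɾ/ (voiceless → voiced, matching voiced); /p/ → [b] before /ŋ/ (voiceless → voiced, matching voiced) — only voicing changes, and always toward the following segment.
No alternation appears in [gepqɪ]: there the adjacent consonants already agree in voicing (/p/ and /q/ are both voiceless), so this form is consistent with the same rule.
The trigger is the following segment, so the direction is regressive (anticipatory).

regressive voicing assimilation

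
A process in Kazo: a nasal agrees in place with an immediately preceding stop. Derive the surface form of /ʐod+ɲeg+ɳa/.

The rule targets /ɲ/ (voiced palatal nasal), which sits after the trigger /d/ (alveolar).
The voiced alveolar nasal is [n], so /ɲ/ → [n].
At the second juncture, /ɳ/ likewise becomes [ŋ] adjacent to /g/.

[ʐodnegŋa]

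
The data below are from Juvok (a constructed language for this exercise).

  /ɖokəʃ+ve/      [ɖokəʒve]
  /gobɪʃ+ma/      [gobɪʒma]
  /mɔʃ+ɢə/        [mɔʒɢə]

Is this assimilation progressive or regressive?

Underlying /ʃ/ is realised as [ʒ] next to /v/; /v/ itself does not change.
/ʃ/ is voiceless while /v/ is voiced; the output [ʒ] is voiced, matching the trigger — so the feature that spreads is voicing.
Checking the remaining alternations: /ʃ/ → [ʒ] before /m/ (voiceless → voiced, matching voiced); /ʃ/ → [ʒ] before /ɢ/ (voiceless → voiced, matching voiced) — only voicing changes, and always toward the following segment.
The trigger is the following segment, so the direction is regressive (anticipatory).

regressive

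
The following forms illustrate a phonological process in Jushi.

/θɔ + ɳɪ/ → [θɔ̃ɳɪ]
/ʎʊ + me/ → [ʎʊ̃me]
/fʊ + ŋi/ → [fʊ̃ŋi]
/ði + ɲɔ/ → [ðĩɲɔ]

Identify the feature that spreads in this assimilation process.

The vowel /ɔ/ surfaces as nasalised [ɔ̃] next to the following nasal /ɳ/ — it has acquired the [+nasal] feature of its neighbour.
The other forms show the same pattern: /ʊ/ → [ʊ̃] before /m/; /ʊ/ → [ʊ̃] before /ŋ/; /i/ → [ĩ] before /ɲ/ — each time a vowel is nasalised next to a following nasal.

nasality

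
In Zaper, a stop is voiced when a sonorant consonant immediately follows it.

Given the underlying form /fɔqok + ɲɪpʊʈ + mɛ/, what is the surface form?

[fɔqogɲɪpʊɖmɛ]

The rule targets /k/ (voiceless velar stop), which sits before the trigger /ɲ/ (voiced).
The voiced velar stop is [g], so /k/ → [g].
At the second juncture, /ʈ/ likewise becomes [ɖ] adjacent to /m/.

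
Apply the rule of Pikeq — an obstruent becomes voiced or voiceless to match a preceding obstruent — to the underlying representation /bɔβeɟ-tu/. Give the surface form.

The rule targets /t/ (voiceless alveolar stop), which sits after the trigger /ɟ/ (voiced).
A voiced alveolar stop is [d], so the surface segment is [d].

[bɔβeɟdu]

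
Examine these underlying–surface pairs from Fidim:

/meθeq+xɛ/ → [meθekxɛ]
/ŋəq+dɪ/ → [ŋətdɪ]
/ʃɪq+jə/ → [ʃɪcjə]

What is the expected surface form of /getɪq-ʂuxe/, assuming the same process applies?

[getɪʈʂuxe]

The data show regressive place assimilation: /q/ → [k] before /x/; /q/ → [t] before /d/; /q/ → [c] before /j/. In each pair only place changes, matching the following consonant, while manner and voice stay constant.
/q/ is a voiceless uvular stop. The following trigger /ʂ/ is retroflex, so /q/ must become retroflex as well.
A voiceless retroflex stop is [ʈ], so the surface segment is [ʈ].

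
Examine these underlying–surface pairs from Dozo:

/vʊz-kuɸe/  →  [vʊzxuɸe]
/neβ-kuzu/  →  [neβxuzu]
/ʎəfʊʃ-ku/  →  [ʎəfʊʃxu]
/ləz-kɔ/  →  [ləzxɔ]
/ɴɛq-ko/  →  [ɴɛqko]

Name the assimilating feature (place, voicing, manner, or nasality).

Underlying /k/ is realised as [x] next to /z/; /z/ itself does not change.
/k/ is a stop while /z/ is a fricative; the output [x] is a fricative, matching the trigger — so the feature that spreads is manner.
The same holds elsewhere in the data: /k/ → [x] after /β/ (stop → fricative, matching a fricative); /k/ → [x] after /ʃ/ (stop → fricative, matching a fricative) — only manner changes, and always toward the preceding segment.
Nothing changes in [ɴɛqko]: there the adjacent consonants already agree in manner (/k/ and /q/ are both stops), so this form is consistent with the same rule.

manner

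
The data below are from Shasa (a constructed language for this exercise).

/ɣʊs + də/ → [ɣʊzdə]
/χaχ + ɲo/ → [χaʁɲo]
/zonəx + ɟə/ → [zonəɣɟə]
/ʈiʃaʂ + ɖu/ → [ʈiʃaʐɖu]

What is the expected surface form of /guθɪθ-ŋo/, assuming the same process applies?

The data show regressive voicing assimilation: /s/ → [z] before /d/; /χ/ → [ʁ] before /ɲ/; /x/ → [ɣ] before /ɟ/; /ʂ/ → [ʐ] before /ɖ/. In each pair only voicing changes, matching the following consonant, while place and manner stay constant.
The rule targets /θ/ (voiceless dental fricative), which sits before the trigger /ŋ/ (voiced).
The voiced dental fricative is [ð], so /θ/ → [ð].

[guθɪðŋo]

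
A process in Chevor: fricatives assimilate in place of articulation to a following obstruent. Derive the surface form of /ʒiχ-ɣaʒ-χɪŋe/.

/χ/ is a voiceless uvular fricative. The following trigger /ɣ/ is velar, so /χ/ must become velar as well.
Changing only its place to velar gives [x] — the voiceless velar fricative.
At the second juncture, /ʒ/ likewise becomes [ʁ] adjacent to /χ/.

[ʒixɣaʁχɪŋe]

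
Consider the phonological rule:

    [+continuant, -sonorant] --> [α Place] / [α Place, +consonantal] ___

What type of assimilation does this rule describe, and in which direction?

progressive place assimilation

The rule copies the place features (abbreviated [Place]) from the environment onto the target, so the assimilating feature is place.
The conditioning segment sits to the left of the focus bar, meaning the trigger precedes the segment that changes — progressive assimilation.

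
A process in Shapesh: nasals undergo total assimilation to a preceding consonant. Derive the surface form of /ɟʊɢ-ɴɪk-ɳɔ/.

[ɟʊɢɢɪkkɔ]

/ɴ/ is the segment targeted by the rule; it sits immediately after /ɢ/, so it assimilates completely and surfaces as [ɢ].
The same rule applies at the second boundary: /ɳ/ → [k] next to /k/.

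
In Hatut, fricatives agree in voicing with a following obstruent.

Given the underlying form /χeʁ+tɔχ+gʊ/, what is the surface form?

[χeχtɔʁgʊ]

/ʁ/ is a voiced uvular fricative. The following trigger /t/ is voiceless, so /ʁ/ must become voiceless as well.
A voiceless uvular fricative is [χ], so the surface segment is [χ].
At the second juncture, /χ/ likewise becomes [ʁ] adjacent to /g/.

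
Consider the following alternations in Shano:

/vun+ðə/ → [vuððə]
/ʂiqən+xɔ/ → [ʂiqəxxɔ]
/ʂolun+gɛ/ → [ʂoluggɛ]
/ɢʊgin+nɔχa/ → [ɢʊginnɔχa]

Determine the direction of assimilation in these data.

regressive

The segment that alternates is /n/, which surfaces as [ð] when adjacent to /ð/.
The output [ð] is identical to the trigger /ð/ — every feature (place, manner, voicing) has been copied — so this is total assimilation.
The other forms behave the same way: /n/ → [x] before /x/; /n/ → [g] before /g/ — in each case the output is a copy of the following consonant.
In [ɢʊginnɔχa] the two consonants at the boundary are already identical (/n/ + /n/), so the rule applies vacuously and nothing changes.
The trigger is the following segment, so the direction is regressive (anticipatory).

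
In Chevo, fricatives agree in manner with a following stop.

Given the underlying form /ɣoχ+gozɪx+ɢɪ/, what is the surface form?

[ɣoqgozɪkɢɪ]

/χ/ is a voiceless uvular fricative. The following trigger /g/ is a stop, so /χ/ must become a stop as well.
A voiceless uvular stop is [q], so the surface segment is [q].
The same rule applies at the second boundary: /x/ → [k] next to /ɢ/.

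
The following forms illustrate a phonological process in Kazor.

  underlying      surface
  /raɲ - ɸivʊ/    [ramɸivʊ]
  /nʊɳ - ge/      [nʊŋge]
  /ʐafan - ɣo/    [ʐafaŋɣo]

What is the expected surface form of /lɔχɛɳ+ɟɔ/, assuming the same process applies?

The data show regressive place assimilation: /ɲ/ → [m] before /ɸ/; /ɳ/ → [ŋ] before /g/; /n/ → [ŋ] before /ɣ/. In each pair only place changes, matching the following consonant, while manner and voice stay constant.
The rule targets /ɳ/ (voiced retroflex nasal), which sits before the trigger /ɟ/ (palatal).
Changing only its place to palatal gives [ɲ] — the voiced palatal nasal.

[lɔχɛɲɟɔ]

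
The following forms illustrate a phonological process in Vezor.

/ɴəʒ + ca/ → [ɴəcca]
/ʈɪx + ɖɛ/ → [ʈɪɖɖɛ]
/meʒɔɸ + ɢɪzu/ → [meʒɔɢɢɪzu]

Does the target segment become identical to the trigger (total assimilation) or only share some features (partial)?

Comparing underlying and surface forms, /ʒ/ → [c] is the alternation; the neighbouring /c/ is constant.
The output [c] is identical to the trigger /c/ — every feature (place, manner, voicing) has been copied — so this is total assimilation.
The remaining alternations confirm this: /x/ → [ɖ] before /ɖ/; /ɸ/ → [ɢ] before /ɢ/ — in each case the output is a copy of the following consonant.

total assimilation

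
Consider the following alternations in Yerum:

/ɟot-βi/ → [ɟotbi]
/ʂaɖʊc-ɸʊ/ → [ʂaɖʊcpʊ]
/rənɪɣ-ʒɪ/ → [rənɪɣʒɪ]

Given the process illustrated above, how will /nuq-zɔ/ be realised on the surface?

The data show progressive manner assimilation: /β/ → [b] after /t/; /ɸ/ → [p] after /c/. In each pair only manner changes, matching the preceding consonant, while place and voice stay constant.
No alternation appears in [rənɪɣʒɪ]: there the adjacent consonants already agree in manner (/ʒ/ and /ɣ/ are both fricatives), so this form is consistent with the same rule.
The rule targets /z/ (voiced alveolar fricative), which sits after the trigger /q/ (stop).
The voiced alveolar stop is [d], so /z/ → [d].

[nuqdɔ]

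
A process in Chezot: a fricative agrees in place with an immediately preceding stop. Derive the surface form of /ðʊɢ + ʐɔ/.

The rule targets /ʐ/ (voiced retroflex fricative), which sits after the trigger /ɢ/ (uvular).
Changing only its place to uvular gives [ʁ] — the voiced uvular fricative.

[ðʊɢʁɔ]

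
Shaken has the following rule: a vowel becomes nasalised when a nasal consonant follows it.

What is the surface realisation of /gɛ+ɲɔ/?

[gɛ̃ɲɔ]

The vowel /ɛ/ is adjacent to the following nasal /ɲ/, so it acquires [+nasal] and surfaces as [ɛ̃].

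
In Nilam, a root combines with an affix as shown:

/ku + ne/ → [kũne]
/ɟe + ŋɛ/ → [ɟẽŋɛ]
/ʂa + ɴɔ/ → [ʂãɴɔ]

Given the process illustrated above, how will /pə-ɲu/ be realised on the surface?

[pə̃ɲu]

The data show regressive nasality assimilation (vowel nasalisation): /u/ → [ũ] before /n/; /e/ → [ẽ] before /ŋ/; /a/ → [ã] before /ɴ/ — a vowel is nasalised by an immediately following nasal consonant.
The vowel /ə/ is adjacent to the following nasal /ɲ/, so it acquires [+nasal] and surfaces as [ə̃].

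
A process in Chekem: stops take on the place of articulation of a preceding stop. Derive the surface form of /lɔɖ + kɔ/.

[lɔɖʈɔ]

The rule targets /k/ (voiceless velar stop), which sits after the trigger /ɖ/ (retroflex).
A voiceless retroflex stop is [ʈ], so the surface segment is [ʈ].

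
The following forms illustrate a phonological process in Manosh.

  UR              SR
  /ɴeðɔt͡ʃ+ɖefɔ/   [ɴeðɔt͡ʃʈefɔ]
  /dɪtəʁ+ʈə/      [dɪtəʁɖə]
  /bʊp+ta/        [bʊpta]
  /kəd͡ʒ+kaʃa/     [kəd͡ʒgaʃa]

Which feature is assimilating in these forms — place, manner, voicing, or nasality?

voicing

Underlying /ɖ/ is realised as [ʈ] next to /t͡ʃ/; /t͡ʃ/ itself does not change.
The change voiced → voiceless matches the voicing of the preceding /t͡ʃ/, identifying this as voicing assimilation.
The same holds elsewhere in the data: /ʈ/ → [ɖ] after /ʁ/ (voiceless → voiced, matching voiced); /k/ → [g] after /d͡ʒ/ (voiceless → voiced, matching voiced) — only voicing changes, and always toward the preceding segment.
No alternation appears in [bʊpta]: there the adjacent consonants already agree in voicing (/t/ and /p/ are both voiceless), so this form is consistent with the same rule.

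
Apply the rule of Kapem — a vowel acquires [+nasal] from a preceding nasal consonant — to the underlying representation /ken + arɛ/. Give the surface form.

[kenãrɛ]

/a/ sits next to the nasal /n/ and is therefore nasalised to [ã].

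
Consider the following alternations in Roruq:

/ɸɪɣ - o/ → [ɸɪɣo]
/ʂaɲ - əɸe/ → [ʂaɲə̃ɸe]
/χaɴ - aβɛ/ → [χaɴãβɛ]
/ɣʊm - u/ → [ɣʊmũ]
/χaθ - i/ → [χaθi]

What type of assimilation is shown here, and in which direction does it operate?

The vowel /ə/ surfaces as nasalised [ə̃] next to the preceding nasal /ɲ/ — it has acquired the [+nasal] feature of its neighbour.
The other forms show the same pattern: /a/ → [ã] after /ɴ/; /u/ → [ũ] after /m/ — each time a vowel is nasalised next to a preceding nasal.
No change occurs in [ɸɪɣo], [χaθi] because the vowel at the boundary is adjacent to an oral consonant, not a nasal (/o/ next to /ɣ/; /i/ next to /θ/).
Because the conditioning nasal is to the left of the vowel that changes, the process is progressive (perseverative).

progressive nasality assimilation (vowel nasalisation)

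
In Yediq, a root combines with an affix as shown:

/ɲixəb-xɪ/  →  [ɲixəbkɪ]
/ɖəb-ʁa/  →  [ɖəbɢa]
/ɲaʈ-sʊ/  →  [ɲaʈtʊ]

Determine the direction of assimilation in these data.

Comparing underlying and surface forms, /x/ → [k] is the alternation; the neighbouring /b/ is constant.
The change fricative → stop matches the manner of the preceding /b/, identifying this as manner assimilation.
The same holds elsewhere in the data: /ʁ/ → [ɢ] after /b/ (fricative → stop, matching a stop); /s/ → [t] after /ʈ/ (fricative → stop, matching a stop) — only manner changes, and always toward the preceding segment.
The trigger is the preceding segment, so the direction is progressive (perseverative).

progressive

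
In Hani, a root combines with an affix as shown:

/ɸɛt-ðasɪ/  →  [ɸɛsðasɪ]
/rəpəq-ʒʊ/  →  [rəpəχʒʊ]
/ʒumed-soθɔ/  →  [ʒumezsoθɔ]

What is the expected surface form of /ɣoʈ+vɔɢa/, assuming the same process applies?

The data show regressive manner assimilation: /t/ → [s] before /ð/; /q/ → [χ] before /ʒ/; /d/ → [z] before /s/. In each pair only manner changes, matching the following consonant, while place and voice stay constant.
The rule targets /ʈ/ (voiceless retroflex stop), which sits before the trigger /v/ (fricative).
A voiceless retroflex fricative is [ʂ], so the surface segment is [ʂ].

[ɣoʂvɔɢa]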